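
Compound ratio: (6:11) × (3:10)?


Compound ratio = (6×3) : (11×10)
= 18:110
GCD = 2
= 9:55

9:55


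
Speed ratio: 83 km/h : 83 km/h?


Ratio = 83:83
GCD = 83
Simplified = 1:1
Time ratio (same distance) = 1:1
Speed ratio = 1:1

1:1


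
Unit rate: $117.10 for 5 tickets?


Unit rate = total / quantity
= 117.10 / 5
= $23.42 per unit

$23.42 per unit


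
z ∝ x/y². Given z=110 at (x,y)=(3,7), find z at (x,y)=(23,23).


z = k·x/y²
Solve for k using the known point: k = z·y²/x = 110×49/3 = 5390/3 ≈ 1796.6667
Now evaluate at x=23, y=23:
z = k × 23 / 529 = (5390 × 23) / (3 × 529) = 123970/1587
≈ 78.1159

78.1159


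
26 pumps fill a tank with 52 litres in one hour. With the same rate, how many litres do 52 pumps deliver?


Direct proportion: y/x = constant
k = 52/26 = 2.0000
y₂ = k × 52 = 52 × 52 / 26 = 2704/26
= 104.00

104.00


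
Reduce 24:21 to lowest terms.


GCD(24, 21) = 3
24/3 : 21/3
= 8:7

8:7


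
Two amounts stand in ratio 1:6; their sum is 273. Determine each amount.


Let A = 1k, B = 6k.
1k + 6k = 273
7k = 273 → k = 273/7 = 39
A = 1×39 = 39, B = 6×39 = 234
= A = 39, B = 234

A = 39, B = 234


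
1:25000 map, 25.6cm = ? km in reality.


Real distance = map distance × scale
= 25.6cm × 25000
= 640000 cm = 6400.0 m
= 6.400 km

6.400 km


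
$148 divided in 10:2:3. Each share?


Total parts = 10 + 2 + 3 = 15
Part 1: 148 × 10/15 = 98.67
Part 2: 148 × 2/15 = 19.73
Part 3: 148 × 3/15 = 29.60
= Part 1: $98.67, Part 2: $19.73, Part 3: $29.60

Part 1: $98.67, Part 2: $19.73, Part 3: $29.60


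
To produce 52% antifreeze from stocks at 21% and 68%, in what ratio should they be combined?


Let x parts of 21% mix with y parts of 68%.
21x + 68y = 52(x + y)
21x + 68y = 52x + 52y
x(21 - 52) = y(52 - 68)
x/y = (68 - 52)/(52 - 21) = 16/31
Simplify: 16:31
= 16:31

16:31


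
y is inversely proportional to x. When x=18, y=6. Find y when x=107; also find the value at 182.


Inverse proportion: x × y = constant
k = 18 × 6 = 108
At x=107: k/107 = 1.01
At x=182: k/182 = 0.59
= 1.01 and 0.59

1.01 and 0.59


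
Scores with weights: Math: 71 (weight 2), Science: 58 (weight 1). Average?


Numerator = 71×2 + 58×1
= 142 + 58
= 200
Total weight = 3
Weighted avg = 200/3
= 66.67

66.67


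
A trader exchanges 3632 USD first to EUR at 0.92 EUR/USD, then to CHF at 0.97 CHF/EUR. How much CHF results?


Step 1: 3632 USD × 0.92 = 3341.44 EUR
Step 2: 3341.44 EUR × 0.97 = 3241.20 CHF
Implied rate USD→CHF = 0.92 × 0.97 = 0.8924
= 3241.20 CHF

3241.20 CHF


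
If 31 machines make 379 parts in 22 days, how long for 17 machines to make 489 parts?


Days ∝ work / workers, so d₂ = d₁ × (m₁/m₂) × (w₂/w₁)
Workers factor (inverse): 31/17 ≈ 1.8235
Work factor (direct): 489/379 ≈ 1.2902
d₂ = 22 × 31/17 × 489/379 = (22 × 31 × 489) / (17 × 379) = 333498/6443
≈ 51.76 days

51.76 days


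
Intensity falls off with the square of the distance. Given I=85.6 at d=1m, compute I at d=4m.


I₁d₁² = I₂d₂²
I₂ = I₁ × (d₁/d₂)²
= 85.6 × (1/4)²
= 85.6 × 1/16
= 85.6/16
= 5.3500

5.3500


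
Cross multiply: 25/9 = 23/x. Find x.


Cross multiply: 25 × x = 9 × 23
25x = 207
x = 207 / 25
= 8.28

8.28


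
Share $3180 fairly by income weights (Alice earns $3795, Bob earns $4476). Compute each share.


Total income = 3795 + 4476 = $8271
Alice: $3180 × 3795/8271 = $1459.09
Bob: $3180 × 4476/8271 = $1720.91
= Alice: $1459.09, Bob: $1720.91

Alice: $1459.09, Bob: $1720.91


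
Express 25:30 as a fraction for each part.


Total parts = 25 + 30 = 55
First part: 25/55 = 5/11
Second part: 30/55 = 6/11
= 5/11 and 6/11

5/11 and 6/11


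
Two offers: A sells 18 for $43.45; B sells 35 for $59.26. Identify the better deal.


Deal A: $43.45/18 = $2.4139/unit
Deal B: $59.26/35 = $1.6931/unit
B is cheaper per unit
= Deal B

Deal B


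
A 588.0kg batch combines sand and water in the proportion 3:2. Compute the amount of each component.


Total parts = 3 + 2 = 5
sand: 588.0 × 3/5 = 352.8kg
water: 588.0 × 2/5 = 235.2kg
= 352.8kg and 235.2kg

352.8kg and 235.2kg


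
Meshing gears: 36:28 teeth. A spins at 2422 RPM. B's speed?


Gear ratio = 36:28 = 9:7
RPM_B = RPM_A × (teeth_A / teeth_B)
= 2422 × (36/28)
= 3114.0 RPM

3114.0 RPM


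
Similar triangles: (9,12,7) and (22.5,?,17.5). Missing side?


Scale factor = 22.5/9 = 2.5
Missing side = 12 × 2.5
= 30.0

30.0


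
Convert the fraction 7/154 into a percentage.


Percentage = (part / whole) × 100
= (7 / 154) × 100
≈ 4.55%

4.55%


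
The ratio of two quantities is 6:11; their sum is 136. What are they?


Let A = 6k, B = 11k.
6k + 11k = 136
17k = 136 → k = 136/17 = 8
A = 6×8 = 48, B = 11×8 = 88
= A = 48, B = 88

A = 48, B = 88


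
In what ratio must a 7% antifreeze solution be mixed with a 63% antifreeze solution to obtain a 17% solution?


Let x parts of 7% mix with y parts of 63%.
7x + 63y = 17(x + y)
7x + 63y = 17x + 17y
x(7 - 17) = y(17 - 63)
x/y = (63 - 17)/(17 - 7) = 46/10
Simplify: 23:5
= 23:5

23:5


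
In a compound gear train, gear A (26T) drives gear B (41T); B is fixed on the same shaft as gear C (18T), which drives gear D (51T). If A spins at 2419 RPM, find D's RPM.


Stage 1: RPM_B = RPM_A × t_A/t_B = 2419 × 26/41 = 62894/41 = 1534.00
B and C share a shaft → RPM_C = RPM_B
Stage 2: RPM_D = RPM_C × t_C/t_D = RPM_A × (t_A×t_C)/(t_B×t_D)
Overall ratio = (26×18)/(41×51) = 468/2091
RPM_D = 2419 × 468/2091 = 1132092/2091
≈ 541.41 RPM

541.41 RPM


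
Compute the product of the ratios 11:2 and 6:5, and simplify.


Compound ratio = (11×6) : (2×5)
= 66:10
GCD = 2
= 33:5

33:5


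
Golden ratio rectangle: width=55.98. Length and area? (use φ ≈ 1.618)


φ = (1 + √5) / 2 ≈ 1.618
Length = width × φ = 55.98 × 1.618 = 90.57564
≈ 90.58
Area = width × length = 55.98 × 90.57564 = 5070.4243272 ≈ 5070.42
= Length: 90.58, Area: 5070.42

Length: 90.58, Area: 5070.42


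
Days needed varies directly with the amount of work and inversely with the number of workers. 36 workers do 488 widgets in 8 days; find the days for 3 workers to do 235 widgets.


Days ∝ work / workers, so d₂ = d₁ × (m₁/m₂) × (w₂/w₁)
Workers factor (inverse): 36/3 = 12.0000
Work factor (direct): 235/488 ≈ 0.4816
d₂ = 8 × 36/3 × 235/488 = (8 × 36 × 235) / (3 × 488) = 67680/1464
≈ 46.23 days

46.23 days


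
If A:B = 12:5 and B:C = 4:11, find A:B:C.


Match B: multiply A:B by 4 → 48:20
Multiply B:C by 5 → 20:55
Combined: 48:20:55
GCD = 1
= 48:20:55

48:20:55


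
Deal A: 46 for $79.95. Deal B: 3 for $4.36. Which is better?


Deal A: $79.95/46 = $1.7380/unit
Deal B: $4.36/3 = $1.4533/unit
B is cheaper per unit
= Deal B

Deal B


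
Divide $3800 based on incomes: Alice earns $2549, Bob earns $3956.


Total income = 2549 + 3956 = $6505
Alice: $3800 × 2549/6505 = $1489.04
Bob: $3800 × 3956/6505 = $2310.96
= Alice: $1489.04, Bob: $2310.96

Alice: $1489.04, Bob: $2310.96


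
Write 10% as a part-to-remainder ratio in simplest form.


10% means 10 parts out of 100; remainder = 90
Part : remainder = 10:90
GCD = 10
= 1:9

1:9


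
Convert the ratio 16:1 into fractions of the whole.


Total parts = 16 + 1 = 17
First part: 16/17 = 16/17
Second part: 1/17 = 1/17
= 16/17 and 1/17

16/17 and 1/17


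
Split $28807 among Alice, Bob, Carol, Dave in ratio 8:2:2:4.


Total parts = 8 + 2 + 2 + 4 = 16
Alice: 28807 × 8/16 = 14403.50
Bob: 28807 × 2/16 = 3600.88
Carol: 28807 × 2/16 = 3600.88
Dave: 28807 × 4/16 = 7201.75
= Alice: $14403.50, Bob: $3600.88, Carol: $3600.88, Dave: $7201.75

Alice: $14403.50, Bob: $3600.88, Carol: $3600.88, Dave: $7201.75


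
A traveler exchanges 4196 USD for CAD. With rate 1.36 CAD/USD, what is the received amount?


Amount × rate = 4196 × 1.36
= 5706.56 CAD

5706.56 CAD


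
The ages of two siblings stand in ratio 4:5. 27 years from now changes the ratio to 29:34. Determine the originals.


Let A = 4k, B = 5k.
(4k + 27) / (5k + 27) = 29/34
Cross-multiply: 34(4k + 27) = 29(5k + 27)
136k + 918 = 145k + 783
136k - 145k = 783 - 918
-9k = -135
k = -135/-9 = 15
A = 4×15 = 60, B = 5×15 = 75
= A = 60, B = 75

A = 60, B = 75


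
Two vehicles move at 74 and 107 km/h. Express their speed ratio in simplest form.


Ratio = 74:107
GCD = 1
Simplified = 74:107
Time ratio (same distance) = 107:74
Speed ratio = 74:107

74:107


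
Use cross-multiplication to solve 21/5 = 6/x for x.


Cross multiply: 21 × x = 5 × 6
21x = 30
x = 30 / 21
= 1.43

1.43


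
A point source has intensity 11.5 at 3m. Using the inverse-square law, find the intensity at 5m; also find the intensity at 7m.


I₁d₁² = I₂d₂²
I at 5m = 11.5 × (3/5)² = 11.5 × 9/25 = 103.5/25 = 4.1400
I at 7m = 11.5 × (3/7)² = 11.5 × 9/49 = 103.5/49 ≈ 2.1122
= 4.1400 and 2.1122

4.1400 and 2.1122


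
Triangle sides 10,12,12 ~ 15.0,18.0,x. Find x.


Scale factor = 15.0/10 = 1.5
Missing side = 12 × 1.5
= 18.0

18.0


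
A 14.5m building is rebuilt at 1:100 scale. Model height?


Model size = real / scale
= 14.5 / 100
= 0.1450 m

0.1450 m


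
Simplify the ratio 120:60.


GCD(120, 60) = 60
120/60 : 60/60
= 2:1

2:1


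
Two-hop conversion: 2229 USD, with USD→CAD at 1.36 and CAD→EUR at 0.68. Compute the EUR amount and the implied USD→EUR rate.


Step 1: 2229 USD × 1.36 = 3031.44 CAD
Step 2: 3031.44 CAD × 0.68 = 2061.38 EUR
Implied rate USD→EUR = 1.36 × 0.68 = 0.9248
= 2061.38 EUR; implied rate 0.9248 EUR/USD

2061.38 EUR; implied rate 0.9248 EUR/USD


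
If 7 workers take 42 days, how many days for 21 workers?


Inverse proportion: x × y = constant
k = 7 × 42 = 294
y₂ = k / 21 = 294 / 21
= 14.00

14.00


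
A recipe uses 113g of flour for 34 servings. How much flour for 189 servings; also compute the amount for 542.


Direct proportion: y/x = constant
k = 113/34 ≈ 3.3235
y at x=189: k × 189 = 113 × 189 / 34 = 21357/34 ≈ 628.15
y at x=542: k × 542 = 113 × 542 / 34 = 61246/34 ≈ 1801.35
= 628.15 and 1801.35

628.15 and 1801.35


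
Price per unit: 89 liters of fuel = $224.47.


Unit rate = total / quantity
= 224.47 / 89
= $2.52 per unit

$2.52 per unit


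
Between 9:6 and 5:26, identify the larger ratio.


9/6 = 1.5000
5/26 = 0.1923
1.5000 > 0.1923, so 9:6 is greater
= 9:6

9:6


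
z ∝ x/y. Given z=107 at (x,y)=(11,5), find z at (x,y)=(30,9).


z = k·x/y
Solve for k using the known point: k = z·y/x = 107×5/11 = 535/11 ≈ 48.6364
Now evaluate at x=30, y=9:
z = k × 30 / 9 = (535 × 30) / (11 × 9) = 16050/99
≈ 162.1212

162.1212


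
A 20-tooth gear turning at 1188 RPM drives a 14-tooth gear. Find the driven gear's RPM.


Gear ratio = 20:14 = 10:7
RPM_B = RPM_A × (teeth_A / teeth_B)
= 1188 × (20/14)
= 1697.1 RPM

1697.1 RPM


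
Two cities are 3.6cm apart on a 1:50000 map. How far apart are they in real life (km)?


Real distance = map distance × scale
= 3.6cm × 50000
= 180000 cm = 1800.0 m
= 1.800 km

1.800 km


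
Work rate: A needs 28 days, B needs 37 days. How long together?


Rate of A = 1/28 per day
Rate of B = 1/37 per day
Combined rate = 1/28 + 1/37 = 65/1036 ≈ 0.0627 per day
Days = 1 / combined rate = 1036/65
≈ 15.94 days

15.94 days


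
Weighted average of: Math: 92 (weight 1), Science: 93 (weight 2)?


Numerator = 92×1 + 93×2
= 92 + 186
= 278
Total weight = 3
Weighted avg = 278/3
= 92.67

92.67


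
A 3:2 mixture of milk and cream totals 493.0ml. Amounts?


Total parts = 3 + 2 = 5
milk: 493.0 × 3/5 = 295.8ml
cream: 493.0 × 2/5 = 197.2ml
= 295.8ml and 197.2ml

295.8ml and 197.2ml


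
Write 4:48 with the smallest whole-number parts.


GCD(4, 48) = 4
4/4 : 48/4
= 1:12

1:12


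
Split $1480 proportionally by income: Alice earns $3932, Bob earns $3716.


Total income = 3932 + 3716 = $7648
Alice: $1480 × 3932/7648 = $760.90
Bob: $1480 × 3716/7648 = $719.10
= Alice: $760.90, Bob: $719.10

Alice: $760.90, Bob: $719.10


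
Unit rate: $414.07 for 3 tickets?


Unit rate = total / quantity
= 414.07 / 3
= $138.02 per unit

$138.02 per unit


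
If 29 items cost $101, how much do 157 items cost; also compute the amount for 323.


Direct proportion: y/x = constant
k = 101/29 ≈ 3.4828
y at x=157: k × 157 = 101 × 157 / 29 = 15857/29 ≈ 546.79
y at x=323: k × 323 = 101 × 323 / 29 = 32623/29 ≈ 1124.93
= 546.79 and 1124.93

546.79 and 1124.93


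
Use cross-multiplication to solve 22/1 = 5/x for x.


Cross multiply: 22 × x = 1 × 5
22x = 5
x = 5 / 22
= 0.23

0.23


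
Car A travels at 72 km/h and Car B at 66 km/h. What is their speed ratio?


Ratio = 72:66
GCD = 6
Simplified = 12:11
Time ratio (same distance) = 11:12
Speed ratio = 12:11

12:11


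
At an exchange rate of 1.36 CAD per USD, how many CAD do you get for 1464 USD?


Amount × rate = 1464 × 1.36
= 1991.04 CAD

1991.04 CAD


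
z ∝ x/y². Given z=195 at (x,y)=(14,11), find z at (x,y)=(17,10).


z = k·x/y²
Solve for k using the known point: k = z·y²/x = 195×121/14 = 23595/14 ≈ 1685.3571
Now evaluate at x=17, y=10:
z = k × 17 / 100 = (23595 × 17) / (14 × 100) = 401115/1400
≈ 286.5107

286.5107


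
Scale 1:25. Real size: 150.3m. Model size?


Model size = real / scale
= 150.3 / 25
= 6.0120 m

6.0120 m


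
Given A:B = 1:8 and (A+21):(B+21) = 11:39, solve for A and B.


Let A = 1k, B = 8k.
(1k + 21) / (8k + 21) = 11/39
Cross-multiply: 39(1k + 21) = 11(8k + 21)
39k + 819 = 88k + 231
39k - 88k = 231 - 819
-49k = -588
k = -588/-49 = 12
A = 1×12 = 12, B = 8×12 = 96
= A = 12, B = 96

A = 12, B = 96


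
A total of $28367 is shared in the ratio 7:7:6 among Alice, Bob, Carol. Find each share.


Total parts = 7 + 7 + 6 = 20
Alice: 28367 × 7/20 = 9928.45
Bob: 28367 × 7/20 = 9928.45
Carol: 28367 × 6/20 = 8510.10
= Alice: $9928.45, Bob: $9928.45, Carol: $8510.10

Alice: $9928.45, Bob: $9928.45, Carol: $8510.10


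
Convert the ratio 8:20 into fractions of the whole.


Total parts = 8 + 20 = 28
First part: 8/28 = 2/7
Second part: 20/28 = 5/7
= 2/7 and 5/7

2/7 and 5/7


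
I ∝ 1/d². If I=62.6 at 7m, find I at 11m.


I₁d₁² = I₂d₂²
I₂ = I₁ × (d₁/d₂)²
= 62.6 × (7/11)²
= 62.6 × 49/121
= 3067.4/121
≈ 25.3504

25.3504


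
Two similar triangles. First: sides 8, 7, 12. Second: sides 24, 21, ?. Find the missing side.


Scale factor = 24/8 = 3
Missing side = 12 × 3
= 36.0

36.0


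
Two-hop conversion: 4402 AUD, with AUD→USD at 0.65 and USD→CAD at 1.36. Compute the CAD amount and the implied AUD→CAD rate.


Step 1: 4402 AUD × 0.65 = 2861.30 USD
Step 2: 2861.30 USD × 1.36 = 3891.37 CAD
Implied rate AUD→CAD = 0.65 × 1.36 = 0.8840
= 3891.37 CAD; implied rate 0.8840 CAD/AUD

3891.37 CAD; implied rate 0.8840 CAD/AUD


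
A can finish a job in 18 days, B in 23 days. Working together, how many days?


Rate of A = 1/18 per day
Rate of B = 1/23 per day
Combined rate = 1/18 + 1/23 = 41/414 ≈ 0.0990 per day
Days = 1 / combined rate = 414/41
≈ 10.10 days

10.10 days


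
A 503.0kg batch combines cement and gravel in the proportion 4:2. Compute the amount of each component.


Total parts = 4 + 2 = 6
cement: 503.0 × 4/6 = 335.3kg
gravel: 503.0 × 2/6 = 167.7kg
= 335.3kg and 167.7kg

335.3kg and 167.7kg


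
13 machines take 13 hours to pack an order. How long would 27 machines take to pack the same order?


Inverse proportion: x × y = constant
k = 13 × 13 = 169
y₂ = k / 27 = 169 / 27
= 6.26

6.26


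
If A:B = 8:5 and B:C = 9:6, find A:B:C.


Match B: multiply A:B by 9 → 72:45
Multiply B:C by 5 → 45:30
Combined: 72:45:30
GCD = 3
= 24:15:10

24:15:10


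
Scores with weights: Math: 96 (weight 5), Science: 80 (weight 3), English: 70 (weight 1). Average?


Numerator = 96×5 + 80×3 + 70×1
= 480 + 240 + 70
= 790
Total weight = 9
Weighted avg = 790/9
= 87.78

87.78


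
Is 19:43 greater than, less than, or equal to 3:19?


19/43 = 0.4419
3/19 = 0.1579
0.4419 > 0.1579, so 19:43 is greater
= greater than

greater than


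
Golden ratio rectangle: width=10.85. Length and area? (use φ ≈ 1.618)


φ = (1 + √5) / 2 ≈ 1.618
Length = width × φ = 10.85 × 1.618 = 17.5553
≈ 17.56
Area = width × length = 10.85 × 17.5553 = 190.475005 ≈ 190.48
= Length: 17.56, Area: 190.48

Length: 17.56, Area: 190.48


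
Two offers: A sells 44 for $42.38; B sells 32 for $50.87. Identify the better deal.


Deal A: $42.38/44 = $0.9632/unit
Deal B: $50.87/32 = $1.5897/unit
A is cheaper per unit
= Deal A

Deal A


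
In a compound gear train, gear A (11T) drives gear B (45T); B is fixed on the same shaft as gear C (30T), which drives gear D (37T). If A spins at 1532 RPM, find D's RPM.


Stage 1: RPM_B = RPM_A × t_A/t_B = 1532 × 11/45 = 16852/45 ≈ 374.49
B and C share a shaft → RPM_C = RPM_B
Stage 2: RPM_D = RPM_C × t_C/t_D = RPM_A × (t_A×t_C)/(t_B×t_D)
Overall ratio = (11×30)/(45×37) = 330/1665
RPM_D = 1532 × 330/1665 = 505560/1665
≈ 303.64 RPM

303.64 RPM


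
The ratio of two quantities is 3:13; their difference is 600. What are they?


Let A = 3k, B = 13k.
13k - 3k = 600
10k = 600 → k = 600/10 = 60
A = 3×60 = 180, B = 13×60 = 780
= A = 180, B = 780

A = 180, B = 780


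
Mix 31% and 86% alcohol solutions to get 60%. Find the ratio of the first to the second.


Let x parts of 31% mix with y parts of 86%.
31x + 86y = 60(x + y)
31x + 86y = 60x + 60y
x(31 - 60) = y(60 - 86)
x/y = (86 - 60)/(60 - 31) = 26/29
Simplify: 26:29
= 26:29

26:29


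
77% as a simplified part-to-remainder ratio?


77% means 77 parts out of 100; remainder = 23
Part : remainder = 77:23
GCD = 1
= 77:23

77:23


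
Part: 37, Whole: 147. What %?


Percentage = (part / whole) × 100
= (37 / 147) × 100
≈ 25.17%

25.17%


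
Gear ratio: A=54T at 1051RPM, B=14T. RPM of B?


Gear ratio = 54:14 = 27:7
RPM_B = RPM_A × (teeth_A / teeth_B)
= 1051 × (54/14)
= 4053.9 RPM

4053.9 RPM


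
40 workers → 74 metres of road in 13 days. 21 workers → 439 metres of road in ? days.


Days ∝ work / workers, so d₂ = d₁ × (m₁/m₂) × (w₂/w₁)
Workers factor (inverse): 40/21 ≈ 1.9048
Work factor (direct): 439/74 ≈ 5.9324
d₂ = 13 × 40/21 × 439/74 = (13 × 40 × 439) / (21 × 74) = 228280/1554
≈ 146.90 days

146.90 days


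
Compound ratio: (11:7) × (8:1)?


Compound ratio = (11×8) : (7×1)
= 88:7
GCD = 1
= 88:7

88:7


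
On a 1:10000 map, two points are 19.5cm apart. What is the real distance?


Real distance = map distance × scale
= 19.5cm × 10000
= 195000 cm = 1950.0 m
= 1.950 km

1.950 km


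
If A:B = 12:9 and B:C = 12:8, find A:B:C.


Match B: multiply A:B by 12 → 144:108
Multiply B:C by 9 → 108:72
Combined: 144:108:72
GCD = 36
= 4:3:2

4:3:2


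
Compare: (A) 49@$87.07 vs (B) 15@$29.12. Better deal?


Deal A: $87.07/49 = $1.7769/unit
Deal B: $29.12/15 = $1.9413/unit
A is cheaper per unit
= Deal A

Deal A


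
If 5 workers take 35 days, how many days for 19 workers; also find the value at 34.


Inverse proportion: x × y = constant
k = 5 × 35 = 175
At x=19: k/19 = 9.21
At x=34: k/34 = 5.15
= 9.21 and 5.15

9.21 and 5.15


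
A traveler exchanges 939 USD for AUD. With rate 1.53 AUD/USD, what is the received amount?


Amount × rate = 939 × 1.53
= 1436.67 AUD

1436.67 AUD


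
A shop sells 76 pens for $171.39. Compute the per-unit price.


Unit rate = total / quantity
= 171.39 / 76
= $2.26 per unit

$2.26 per unit


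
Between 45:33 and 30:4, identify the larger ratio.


45/33 = 1.3636
30/4 = 7.5000
1.3636 < 7.5000, so 45:33 is less
= 30:4

30:4


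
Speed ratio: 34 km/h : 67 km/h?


Ratio = 34:67
GCD = 1
Simplified = 34:67
Time ratio (same distance) = 67:34
Speed ratio = 34:67

34:67


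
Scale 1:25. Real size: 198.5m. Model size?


Model size = real / scale
= 198.5 / 25
= 7.9400 m

7.9400 m


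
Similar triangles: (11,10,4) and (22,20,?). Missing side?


Scale factor = 22/11 = 2
Missing side = 4 × 2
= 8.0

8.0


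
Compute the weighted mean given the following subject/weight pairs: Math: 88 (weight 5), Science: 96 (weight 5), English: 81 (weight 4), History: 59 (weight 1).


Numerator = 88×5 + 96×5 + 81×4 + 59×1
= 440 + 480 + 324 + 59
= 1303
Total weight = 15
Weighted avg = 1303/15
= 86.87

86.87


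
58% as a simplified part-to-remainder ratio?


58% means 58 parts out of 100; remainder = 42
Part : remainder = 58:42
GCD = 2
= 29:21

29:21


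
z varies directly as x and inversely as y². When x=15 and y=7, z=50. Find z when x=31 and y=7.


z = k·x/y²
Solve for k using the known point: k = z·y²/x = 50×49/15 = 2450/15 ≈ 163.3333
Now evaluate at x=31, y=7:
z = k × 31 / 49 = (2450 × 31) / (15 × 49) = 75950/735
≈ 103.3333

103.3333


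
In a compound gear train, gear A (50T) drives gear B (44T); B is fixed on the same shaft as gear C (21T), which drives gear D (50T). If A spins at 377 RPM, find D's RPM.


Stage 1: RPM_B = RPM_A × t_A/t_B = 377 × 50/44 = 18850/44 ≈ 428.41
B and C share a shaft → RPM_C = RPM_B
Stage 2: RPM_D = RPM_C × t_C/t_D = RPM_A × (t_A×t_C)/(t_B×t_D)
Overall ratio = (50×21)/(44×50) = 1050/2200
RPM_D = 377 × 1050/2200 = 395850/2200
≈ 179.93 RPM

179.93 RPM


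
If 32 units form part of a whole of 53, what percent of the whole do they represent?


Percentage = (part / whole) × 100
= (32 / 53) × 100
≈ 60.38%

60.38%


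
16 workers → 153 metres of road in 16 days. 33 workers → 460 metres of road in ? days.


Days ∝ work / workers, so d₂ = d₁ × (m₁/m₂) × (w₂/w₁)
Workers factor (inverse): 16/33 ≈ 0.4848
Work factor (direct): 460/153 ≈ 3.0065
d₂ = 16 × 16/33 × 460/153 = (16 × 16 × 460) / (33 × 153) = 117760/5049
≈ 23.32 days

23.32 days


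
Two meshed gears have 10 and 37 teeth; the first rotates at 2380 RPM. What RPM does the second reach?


Gear ratio = 10:37 = 10:37
RPM_B = RPM_A × (teeth_A / teeth_B)
= 2380 × (10/37)
= 643.2 RPM

643.2 RPM


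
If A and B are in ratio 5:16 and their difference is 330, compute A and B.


Let A = 5k, B = 16k.
16k - 5k = 330
11k = 330 → k = 330/11 = 30
A = 5×30 = 150, B = 16×30 = 480
= A = 150, B = 480

A = 150, B = 480


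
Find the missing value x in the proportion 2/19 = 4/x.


Cross multiply: 2 × x = 19 × 4
2x = 76
x = 76 / 2
= 38.00

38.00


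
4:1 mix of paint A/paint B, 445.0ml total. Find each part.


Total parts = 4 + 1 = 5
paint A: 445.0 × 4/5 = 356.0ml
paint B: 445.0 × 1/5 = 89.0ml
= 356.0ml and 89.0ml

356.0ml and 89.0ml


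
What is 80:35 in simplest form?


GCD(80, 35) = 5
80/5 : 35/5
= 16:7

16:7


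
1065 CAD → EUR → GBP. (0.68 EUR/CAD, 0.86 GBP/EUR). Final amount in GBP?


Step 1: 1065 CAD × 0.68 = 724.20 EUR
Step 2: 724.20 EUR × 0.86 = 622.81 GBP
Implied rate CAD→GBP = 0.68 × 0.86 = 0.5848
= 622.81 GBP

622.81 GBP


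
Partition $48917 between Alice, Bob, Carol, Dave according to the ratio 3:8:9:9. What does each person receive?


Total parts = 3 + 8 + 9 + 9 = 29
Alice: 48917 × 3/29 = 5060.38
Bob: 48917 × 8/29 = 13494.34
Carol: 48917 × 9/29 = 15181.14
Dave: 48917 × 9/29 = 15181.14
= Alice: $5060.38, Bob: $13494.34, Carol: $15181.14, Dave: $15181.14

Alice: $5060.38, Bob: $13494.34, Carol: $15181.14, Dave: $15181.14


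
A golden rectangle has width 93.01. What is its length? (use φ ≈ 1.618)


φ = (1 + √5) / 2 ≈ 1.618
Length = width × φ = 93.01 × 1.618 = 150.49018
≈ 150.49

150.49


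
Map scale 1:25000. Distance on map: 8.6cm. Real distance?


Real distance = map distance × scale
= 8.6cm × 25000
= 215000 cm = 2150.0 m
= 2.150 km

2.150 km


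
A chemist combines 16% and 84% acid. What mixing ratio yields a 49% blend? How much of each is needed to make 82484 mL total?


Let x parts of 16% mix with y parts of 84%.
16x + 84y = 49(x + y)
16x + 84y = 49x + 49y
x(16 - 49) = y(49 - 84)
x/y = (84 - 49)/(49 - 16) = 35/33
Simplify: 35:33
Total parts = 68; one part = 82484/68 = 1213.00 mL
16% solution: 35×1213.00 = 42455.00 mL
84% solution: 33×1213.00 = 40029.00 mL
= ratio 35:33; 42455.00 mL and 40029.00 mL

ratio 35:33; 42455.00 mL and 40029.00 mL


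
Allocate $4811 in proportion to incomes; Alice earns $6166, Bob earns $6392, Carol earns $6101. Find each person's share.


Total income = 6166 + 6392 + 6101 = $18659
Alice: $4811 × 6166/18659 = $1589.83
Bob: $4811 × 6392/18659 = $1648.10
Carol: $4811 × 6101/18659 = $1573.07
= Alice: $1589.83, Bob: $1648.10, Carol: $1573.07

Alice: $1589.83, Bob: $1648.10, Carol: $1573.07


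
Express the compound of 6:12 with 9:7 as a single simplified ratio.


Compound ratio = (6×9) : (12×7)
= 54:84
GCD = 6
= 9:14

9:14


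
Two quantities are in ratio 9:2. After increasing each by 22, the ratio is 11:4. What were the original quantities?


Let A = 9k, B = 2k.
(9k + 22) / (2k + 22) = 11/4
Cross-multiply: 4(9k + 22) = 11(2k + 22)
36k + 88 = 22k + 242
36k - 22k = 242 - 88
14k = 154
k = 154/14 = 11
A = 9×11 = 99, B = 2×11 = 22
= A = 99, B = 22

A = 99, B = 22


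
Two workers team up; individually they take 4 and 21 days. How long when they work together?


Rate of A = 1/4 per day
Rate of B = 1/21 per day
Combined rate = 1/4 + 1/21 = 25/84 ≈ 0.2976 per day
Days = 1 / combined rate = 84/25
= 3.36 days

3.36 days


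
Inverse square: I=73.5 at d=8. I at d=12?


I₁d₁² = I₂d₂²
I₂ = I₁ × (d₁/d₂)²
= 73.5 × (8/12)²
= 73.5 × 64/144
= 4704/144
≈ 32.6667

32.6667


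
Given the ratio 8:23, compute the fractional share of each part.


Total parts = 8 + 23 = 31
First part: 8/31 = 8/31
Second part: 23/31 = 23/31
= 8/31 and 23/31

8/31 and 23/31


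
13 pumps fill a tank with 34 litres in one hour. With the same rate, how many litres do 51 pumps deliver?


Direct proportion: y/x = constant
k = 34/13 ≈ 2.6154
y₂ = k × 51 = 34 × 51 / 13 = 1734/13
≈ 133.38

133.38


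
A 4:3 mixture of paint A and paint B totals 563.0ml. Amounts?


Total parts = 4 + 3 = 7
paint A: 563.0 × 4/7 = 321.7ml
paint B: 563.0 × 3/7 = 241.3ml
= 321.7ml and 241.3ml

321.7ml and 241.3ml


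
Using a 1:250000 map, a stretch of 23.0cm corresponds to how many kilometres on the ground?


Real distance = map distance × scale
= 23.0cm × 250000
= 5750000 cm = 57500.0 m
= 57.500 km

57.500 km


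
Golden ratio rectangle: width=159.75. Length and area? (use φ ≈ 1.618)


φ = (1 + √5) / 2 ≈ 1.618
Length = width × φ = 159.75 × 1.618 = 258.4755
≈ 258.48
Area = width × length = 159.75 × 258.4755 = 41291.461125 ≈ 41291.46
= Length: 258.48, Area: 41291.46

Length: 258.48, Area: 41291.46


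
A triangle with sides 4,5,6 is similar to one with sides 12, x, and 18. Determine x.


Scale factor = 12/4 = 3
Missing side = 5 × 3
= 15.0

15.0


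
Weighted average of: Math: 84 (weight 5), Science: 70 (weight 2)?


Numerator = 84×5 + 70×2
= 420 + 140
= 560
Total weight = 7
Weighted avg = 560/7
= 80.00

80.00


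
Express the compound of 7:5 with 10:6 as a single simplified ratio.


Compound ratio = (7×10) : (5×6)
= 70:30
GCD = 10
= 7:3

7:3


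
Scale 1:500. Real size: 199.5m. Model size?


Model size = real / scale
= 199.5 / 500
= 0.3990 m

0.3990 m


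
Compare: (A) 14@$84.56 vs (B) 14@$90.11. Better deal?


Deal A: $84.56/14 = $6.0400/unit
Deal B: $90.11/14 = $6.4364/unit
A is cheaper per unit
= Deal A

Deal A


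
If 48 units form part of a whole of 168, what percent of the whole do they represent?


Percentage = (part / whole) × 100
= (48 / 168) × 100
≈ 28.57%

28.57%


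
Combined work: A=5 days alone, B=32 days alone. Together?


Rate of A = 1/5 per day
Rate of B = 1/32 per day
Combined rate = 1/5 + 1/32 = 37/160 ≈ 0.2313 per day
Days = 1 / combined rate = 160/37
≈ 4.32 days

4.32 days


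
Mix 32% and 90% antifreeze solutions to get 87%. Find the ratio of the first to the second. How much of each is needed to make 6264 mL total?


Let x parts of 32% mix with y parts of 90%.
32x + 90y = 87(x + y)
32x + 90y = 87x + 87y
x(32 - 87) = y(87 - 90)
x/y = (90 - 87)/(87 - 32) = 3/55
Simplify: 3:55
Total parts = 58; one part = 6264/58 = 108.00 mL
32% solution: 3×108.00 = 324.00 mL
90% solution: 55×108.00 = 5940.00 mL
= ratio 3:55; 324.00 mL and 5940.00 mL

ratio 3:55; 324.00 mL and 5940.00 mL


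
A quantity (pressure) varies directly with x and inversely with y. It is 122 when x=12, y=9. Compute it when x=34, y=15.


z = k·x/y
Solve for k using the known point: k = z·y/x = 122×9/12 = 1098/12 = 91.5000
Now evaluate at x=34, y=15:
z = k × 34 / 15 = (1098 × 34) / (12 × 15) = 37332/180
= 207.4000

207.4000


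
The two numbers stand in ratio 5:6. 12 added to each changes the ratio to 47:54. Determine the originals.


Let A = 5k, B = 6k.
(5k + 12) / (6k + 12) = 47/54
Cross-multiply: 54(5k + 12) = 47(6k + 12)
270k + 648 = 282k + 564
270k - 282k = 564 - 648
-12k = -84
k = -84/-12 = 7
A = 5×7 = 35, B = 6×7 = 42
= A = 35, B = 42

A = 35, B = 42


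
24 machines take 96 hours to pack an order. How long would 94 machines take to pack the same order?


Inverse proportion: x × y = constant
k = 24 × 96 = 2304
y₂ = k / 94 = 2304 / 94
= 24.51

24.51


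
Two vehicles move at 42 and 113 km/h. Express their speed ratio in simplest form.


Ratio = 42:113
GCD = 1
Simplified = 42:113
Time ratio (same distance) = 113:42
Speed ratio = 42:113

42:113


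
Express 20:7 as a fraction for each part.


Total parts = 20 + 7 = 27
First part: 20/27 = 20/27
Second part: 7/27 = 7/27
= 20/27 and 7/27

20/27 and 7/27


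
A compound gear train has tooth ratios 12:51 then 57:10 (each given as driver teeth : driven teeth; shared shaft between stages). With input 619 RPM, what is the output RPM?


Stage 1: RPM_B = RPM_A × t_A/t_B = 619 × 12/51 = 7428/51 ≈ 145.65
B and C share a shaft → RPM_C = RPM_B
Stage 2: RPM_D = RPM_C × t_C/t_D = RPM_A × (t_A×t_C)/(t_B×t_D)
Overall ratio = (12×57)/(51×10) = 684/510
RPM_D = 619 × 684/510 = 423396/510
≈ 830.19 RPM

830.19 RPM


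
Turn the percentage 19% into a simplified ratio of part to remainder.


19% means 19 parts out of 100; remainder = 81
Part : remainder = 19:81
GCD = 1
= 19:81

19:81


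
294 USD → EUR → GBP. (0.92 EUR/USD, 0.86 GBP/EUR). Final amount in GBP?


Step 1: 294 USD × 0.92 = 270.48 EUR
Step 2: 270.48 EUR × 0.86 = 232.61 GBP
Implied rate USD→GBP = 0.92 × 0.86 = 0.7912
= 232.61 GBP

232.61 GBP


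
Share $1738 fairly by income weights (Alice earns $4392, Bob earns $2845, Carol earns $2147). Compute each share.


Total income = 4392 + 2845 + 2147 = $9384
Alice: $1738 × 4392/9384 = $813.44
Bob: $1738 × 2845/9384 = $526.92
Carol: $1738 × 2147/9384 = $397.64
= Alice: $813.44, Bob: $526.92, Carol: $397.64

Alice: $813.44, Bob: $526.92, Carol: $397.64


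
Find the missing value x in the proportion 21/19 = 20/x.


Cross multiply: 21 × x = 19 × 20
21x = 380
x = 380 / 21
= 18.10

18.10


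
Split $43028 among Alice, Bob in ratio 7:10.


Total parts = 7 + 10 = 17
Alice: 43028 × 7/17 = 17717.41
Bob: 43028 × 10/17 = 25310.59
= Alice: $17717.41, Bob: $25310.59

Alice: $17717.41, Bob: $25310.59


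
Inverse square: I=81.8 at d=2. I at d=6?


I₁d₁² = I₂d₂²
I₂ = I₁ × (d₁/d₂)²
= 81.8 × (2/6)²
= 81.8 × 4/36
= 327.2/36
≈ 9.0889

9.0889


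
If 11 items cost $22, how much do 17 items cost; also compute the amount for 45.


Direct proportion: y/x = constant
k = 22/11 = 2.0000
y at x=17: k × 17 = 22 × 17 / 11 = 374/11 = 34.00
y at x=45: k × 45 = 22 × 45 / 11 = 990/11 = 90.00
= 34.00 and 90.00

34.00 and 90.00


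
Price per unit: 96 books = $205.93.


Unit rate = total / quantity
= 205.93 / 96
= $2.15 per unit

$2.15 per unit


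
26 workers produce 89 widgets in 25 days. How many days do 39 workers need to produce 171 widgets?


Days ∝ work / workers, so d₂ = d₁ × (m₁/m₂) × (w₂/w₁)
Workers factor (inverse): 26/39 ≈ 0.6667
Work factor (direct): 171/89 ≈ 1.9213
d₂ = 25 × 26/39 × 171/89 = (25 × 26 × 171) / (39 × 89) = 111150/3471
≈ 32.02 days

32.02 days


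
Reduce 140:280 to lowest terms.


GCD(140, 280) = 140
140/140 : 280/140
= 1:2

1:2


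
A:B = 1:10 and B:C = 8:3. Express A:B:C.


Match B: multiply A:B by 8 → 8:80
Multiply B:C by 10 → 80:30
Combined: 8:80:30
GCD = 2
= 4:40:15

4:40:15


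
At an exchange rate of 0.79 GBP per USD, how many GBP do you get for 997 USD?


Amount × rate = 997 × 0.79
= 787.63 GBP

787.63 GBP


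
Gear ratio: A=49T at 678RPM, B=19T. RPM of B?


Gear ratio = 49:19 = 49:19
RPM_B = RPM_A × (teeth_A / teeth_B)
= 678 × (49/19)
= 1748.5 RPM

1748.5 RPM


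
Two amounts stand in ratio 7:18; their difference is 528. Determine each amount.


Let A = 7k, B = 18k.
18k - 7k = 528
11k = 528 → k = 528/11 = 48
A = 7×48 = 336, B = 18×48 = 864
= A = 336, B = 864

A = 336, B = 864


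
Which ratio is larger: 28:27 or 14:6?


28/27 = 1.0370
14/6 = 2.3333
1.0370 < 2.3333, so 28:27 is less
= 14:6

14:6


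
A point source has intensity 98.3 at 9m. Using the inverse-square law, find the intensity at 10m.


I₁d₁² = I₂d₂²
I₂ = I₁ × (d₁/d₂)²
= 98.3 × (9/10)²
= 98.3 × 81/100
= 7962.3/100
= 79.6230

79.6230


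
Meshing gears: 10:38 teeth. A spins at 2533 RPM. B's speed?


Gear ratio = 10:38 = 5:19
RPM_B = RPM_A × (teeth_A / teeth_B)
= 2533 × (10/38)
= 666.6 RPM

666.6 RPM


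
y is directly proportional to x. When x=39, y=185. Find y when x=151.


Direct proportion: y/x = constant
k = 185/39 ≈ 4.7436
y₂ = k × 151 = 185 × 151 / 39 = 27935/39
≈ 716.28

716.28


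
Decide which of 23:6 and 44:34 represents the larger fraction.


23/6 = 3.8333
44/34 = 1.2941
3.8333 > 1.2941, so 23:6 is greater
= 23:6

23:6


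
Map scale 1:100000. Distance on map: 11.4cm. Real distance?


Real distance = map distance × scale
= 11.4cm × 100000
= 1140000 cm = 11400.0 m
= 11.400 km

11.400 km


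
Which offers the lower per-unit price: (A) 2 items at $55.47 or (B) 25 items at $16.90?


Deal A: $55.47/2 = $27.7350/unit
Deal B: $16.90/25 = $0.6760/unit
B is cheaper per unit
= Deal B

Deal B


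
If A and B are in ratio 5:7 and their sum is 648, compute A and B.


Let A = 5k, B = 7k.
5k + 7k = 648
12k = 648 → k = 648/12 = 54
A = 5×54 = 270, B = 7×54 = 378
= A = 270, B = 378

A = 270, B = 378


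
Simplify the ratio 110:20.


GCD(110, 20) = 10
110/10 : 20/10
= 11:2

11:2


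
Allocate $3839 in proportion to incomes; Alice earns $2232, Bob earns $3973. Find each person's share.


Total income = 2232 + 3973 = $6205
Alice: $3839 × 2232/6205 = $1380.93
Bob: $3839 × 3973/6205 = $2458.07
= Alice: $1380.93, Bob: $2458.07

Alice: $1380.93, Bob: $2458.07


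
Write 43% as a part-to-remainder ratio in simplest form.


43% means 43 parts out of 100; remainder = 57
Part : remainder = 43:57
GCD = 1
= 43:57

43:57


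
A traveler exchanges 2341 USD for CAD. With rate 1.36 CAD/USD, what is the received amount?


Amount × rate = 2341 × 1.36
= 3183.76 CAD

3183.76 CAD


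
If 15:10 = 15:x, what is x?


Cross multiply: 15 × x = 10 × 15
15x = 150
x = 150 / 15
= 10.00

10.00


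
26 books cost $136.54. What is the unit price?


Unit rate = total / quantity
= 136.54 / 26
= $5.25 per unit

$5.25 per unit


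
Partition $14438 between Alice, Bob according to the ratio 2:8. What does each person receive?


Total parts = 2 + 8 = 10
Alice: 14438 × 2/10 = 2887.60
Bob: 14438 × 8/10 = 11550.40
= Alice: $2887.60, Bob: $11550.40

Alice: $2887.60, Bob: $11550.40


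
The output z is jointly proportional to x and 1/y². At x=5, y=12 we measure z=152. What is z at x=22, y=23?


z = k·x/y²
Solve for k using the known point: k = z·y²/x = 152×144/5 = 21888/5 = 4377.6000
Now evaluate at x=22, y=23:
z = k × 22 / 529 = (21888 × 22) / (5 × 529) = 481536/2645
≈ 182.0552

182.0552


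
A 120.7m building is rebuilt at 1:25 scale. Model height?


Model size = real / scale
= 120.7 / 25
= 4.8280 m

4.8280 m


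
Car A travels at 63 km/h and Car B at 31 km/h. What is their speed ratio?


Ratio = 63:31
GCD = 1
Simplified = 63:31
Time ratio (same distance) = 31:63
Speed ratio = 63:31

63:31


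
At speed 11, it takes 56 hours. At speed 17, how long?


Inverse proportion: x × y = constant
k = 11 × 56 = 616
y₂ = k / 17 = 616 / 17
= 36.24

36.24


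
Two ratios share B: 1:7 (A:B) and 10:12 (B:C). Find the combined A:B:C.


Match B: multiply A:B by 10 → 10:70
Multiply B:C by 7 → 70:84
Combined: 10:70:84
GCD = 2
= 5:35:42

5:35:42


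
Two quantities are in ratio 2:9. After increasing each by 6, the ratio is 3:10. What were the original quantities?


Let A = 2k, B = 9k.
(2k + 6) / (9k + 6) = 3/10
Cross-multiply: 10(2k + 6) = 3(9k + 6)
20k + 60 = 27k + 18
20k - 27k = 18 - 60
-7k = -42
k = -42/-7 = 6
A = 2×6 = 12, B = 9×6 = 54
= A = 12, B = 54

A = 12, B = 54


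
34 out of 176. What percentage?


Percentage = (part / whole) × 100
= (34 / 176) × 100
≈ 19.32%

19.32%


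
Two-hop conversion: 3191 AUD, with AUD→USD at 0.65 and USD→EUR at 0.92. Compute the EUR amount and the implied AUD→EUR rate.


Step 1: 3191 AUD × 0.65 = 2074.15 USD
Step 2: 2074.15 USD × 0.92 = 1908.22 EUR
Implied rate AUD→EUR = 0.65 × 0.92 = 0.5980
= 1908.22 EUR; implied rate 0.5980 EUR/AUD

1908.22 EUR; implied rate 0.5980 EUR/AUD


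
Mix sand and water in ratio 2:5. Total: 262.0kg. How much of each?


Total parts = 2 + 5 = 7
sand: 262.0 × 2/7 = 74.9kg
water: 262.0 × 5/7 = 187.1kg
= 74.9kg and 187.1kg

74.9kg and 187.1kg


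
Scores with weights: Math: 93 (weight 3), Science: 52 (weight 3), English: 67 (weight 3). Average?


Numerator = 93×3 + 52×3 + 67×3
= 279 + 156 + 201
= 636
Total weight = 9
Weighted avg = 636/9
= 70.67

70.67


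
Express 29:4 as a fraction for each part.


Total parts = 29 + 4 = 33
First part: 29/33 = 29/33
Second part: 4/33 = 4/33
= 29/33 and 4/33

29/33 and 4/33


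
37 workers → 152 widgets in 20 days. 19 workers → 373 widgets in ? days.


Days ∝ work / workers, so d₂ = d₁ × (m₁/m₂) × (w₂/w₁)
Workers factor (inverse): 37/19 ≈ 1.9474
Work factor (direct): 373/152 ≈ 2.4539
d₂ = 20 × 37/19 × 373/152 = (20 × 37 × 373) / (19 × 152) = 276020/2888
≈ 95.57 days

95.57 days


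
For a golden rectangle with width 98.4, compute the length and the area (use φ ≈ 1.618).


φ = (1 + √5) / 2 ≈ 1.618
Length = width × φ = 98.4 × 1.618 = 159.2112
≈ 159.21
Area = width × length = 98.4 × 159.2112 = 15666.38208 ≈ 15666.38
= Length: 159.21, Area: 15666.38

Length: 159.21, Area: 15666.38


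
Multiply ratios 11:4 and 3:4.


Compound ratio = (11×3) : (4×4)
= 33:16
GCD = 1
= 33:16

33:16


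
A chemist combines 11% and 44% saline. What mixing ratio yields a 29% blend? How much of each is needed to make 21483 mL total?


Let x parts of 11% mix with y parts of 44%.
11x + 44y = 29(x + y)
11x + 44y = 29x + 29y
x(11 - 29) = y(29 - 44)
x/y = (44 - 29)/(29 - 11) = 15/18
Simplify: 5:6
Total parts = 11; one part = 21483/11 = 1953.00 mL
11% solution: 5×1953.00 = 9765.00 mL
44% solution: 6×1953.00 = 11718.00 mL
= ratio 5:6; 9765.00 mL and 11718.00 mL

ratio 5:6; 9765.00 mL and 11718.00 mL


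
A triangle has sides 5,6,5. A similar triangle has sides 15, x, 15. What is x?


Scale factor = 15/5 = 3
Missing side = 6 × 3
= 18.0

18.0


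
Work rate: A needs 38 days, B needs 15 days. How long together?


Rate of A = 1/38 per day
Rate of B = 1/15 per day
Combined rate = 1/38 + 1/15 = 53/570 ≈ 0.0930 per day
Days = 1 / combined rate = 570/53
≈ 10.75 days

10.75 days
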